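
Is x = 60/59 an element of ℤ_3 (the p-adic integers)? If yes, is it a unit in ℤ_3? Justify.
x ∈ ℤ_3 but not a unit; v_3(x) = 1 > 0

ℤ_3 = {x ∈ ℚ_3 : v_3(x) ≥ 0} and ℤ_3^× = {x ∈ ℤ_3 : v_3(x) = 0}. Here v_3(60/59) = v_3(num) − v_3(den) = 1; compare against these criteria.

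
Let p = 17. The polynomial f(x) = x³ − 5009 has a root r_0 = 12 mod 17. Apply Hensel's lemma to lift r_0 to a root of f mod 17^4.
r_3 = 8903 (mod 83521)

Hensel: r_{i+1} = r_i − f(r_i)/f′(r_i) mod 17^{i+2}, where f′(x) = 3x². Iterate:
  r_0 = 12 (mod 17)
  r_1 = 233 (mod 289)
  r_2 = 3990 (mod 4913)
  r_3 = 8903 (mod 83521)
Final: r = 8903 with f(r) ≡ 0 mod 17^4.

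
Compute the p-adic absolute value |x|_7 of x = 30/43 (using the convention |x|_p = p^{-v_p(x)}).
|30/43|_7 = 1

Step 1 — compute v_7(x) by factoring powers of 7 out of the numerator and denominator: v_7(30/43) = 0. Step 2 — apply |x|_p = p^{-v_p(x)} = 7^{0} = 1.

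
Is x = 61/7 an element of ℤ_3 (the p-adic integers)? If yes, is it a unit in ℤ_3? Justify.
x ∈ ℤ_3^× (unit); v_3(x) = 0

ℤ_3 = {x ∈ ℚ_3 : v_3(x) ≥ 0} and ℤ_3^× = {x ∈ ℤ_3 : v_3(x) = 0}. Here v_3(61/7) = v_3(num) − v_3(den) = 0; compare against these criteria.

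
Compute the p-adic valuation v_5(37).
v_5(37) = 0

v_5(n) is the largest exponent k such that 5^k divides n. Factor out: 37 = 5^0 · 37. (Sign doesn't affect v_p.) So v_5(37) = 0.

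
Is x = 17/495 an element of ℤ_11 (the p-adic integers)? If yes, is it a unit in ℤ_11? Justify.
x ∉ ℤ_11 (v_11(x) = -1 < 0)

ℤ_11 = {x ∈ ℚ_11 : v_11(x) ≥ 0} and ℤ_11^× = {x ∈ ℤ_11 : v_11(x) = 0}. Here v_11(17/495) = v_11(num) − v_11(den) = -1; compare against these criteria.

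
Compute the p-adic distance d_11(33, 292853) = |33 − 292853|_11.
d_11(33, 292853) = 1/14641

Step 1 — x − y = 33 − 292853 = -292820. Step 2 — v_11(-292820) = 4 (factor: -292820 = −(11^4 · 20); the sign does not affect v_p). Step 3 — |x − y|_11 = 11^{-4} = 1/14641.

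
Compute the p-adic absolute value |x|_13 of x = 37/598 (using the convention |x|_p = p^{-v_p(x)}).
|37/598|_13 = 13

Step 1 — compute v_13(x) by factoring powers of 13 out of the numerator and denominator: v_13(37/598) = -1. Step 2 — apply |x|_p = p^{-v_p(x)} = 13^{1} = 13.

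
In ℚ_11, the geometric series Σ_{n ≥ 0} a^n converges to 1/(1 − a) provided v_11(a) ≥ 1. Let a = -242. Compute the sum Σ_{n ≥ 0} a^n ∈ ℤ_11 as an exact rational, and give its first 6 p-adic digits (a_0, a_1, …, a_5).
Σ a^n = 1/(1 − a) = 1/243;  first 6 digits = (1, 0, 9, 10, 3, 0)

v_11(a) = 2 ≥ 1, so the series converges in ℤ_11 to 1/(1 − a) = 1/(1 − (-242)) = 1/243. Expand this rational in ℤ_11: compute digits iteratively via d_i = x_i mod 11, x_{i+1} = (x_i − d_i)/11. The first 6 digits are (1, 0, 9, 10, 3, 0).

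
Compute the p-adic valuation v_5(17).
v_5(17) = 0

v_5(n) is the largest exponent k such that 5^k divides n. Factor out: 17 = 5^0 · 17. (Sign doesn't affect v_p.) So v_5(17) = 0.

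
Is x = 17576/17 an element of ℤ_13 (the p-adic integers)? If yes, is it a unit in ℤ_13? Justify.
x ∈ ℤ_13 but not a unit; v_13(x) = 3 > 0

ℤ_13 = {x ∈ ℚ_13 : v_13(x) ≥ 0} and ℤ_13^× = {x ∈ ℤ_13 : v_13(x) = 0}. Here v_13(17576/17) = v_13(num) − v_13(den) = 3; compare against these criteria.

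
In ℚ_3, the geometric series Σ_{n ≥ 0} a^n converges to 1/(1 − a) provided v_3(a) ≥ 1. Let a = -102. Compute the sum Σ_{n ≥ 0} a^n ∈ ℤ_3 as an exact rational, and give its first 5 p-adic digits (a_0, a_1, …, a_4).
Σ a^n = 1/(1 − a) = 1/103;  first 5 digits = (1, 2, 1, 2, 1)

v_3(a) = 1 ≥ 1, so the series converges in ℤ_3 to 1/(1 − a) = 1/(1 − (-102)) = 1/103. Expand this rational in ℤ_3: compute digits iteratively via d_i = x_i mod 3, x_{i+1} = (x_i − d_i)/3. The first 5 digits are (1, 2, 1, 2, 1).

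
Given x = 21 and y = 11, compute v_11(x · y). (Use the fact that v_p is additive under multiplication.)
v_11(231) = 1

v_p(x) = 0 (factor: 21 = 11^0 · 21); v_p(y) = 1 (factor: 11 = 11^1 · 1). Additivity: v_p(xy) = v_p(x) + v_p(y) = 0 + 1 = 1. (Direct check: xy = 231 = 11^1 · (21).)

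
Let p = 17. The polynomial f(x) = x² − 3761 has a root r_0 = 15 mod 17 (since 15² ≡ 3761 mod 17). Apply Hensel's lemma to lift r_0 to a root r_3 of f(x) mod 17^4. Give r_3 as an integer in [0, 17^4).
r_3 = 19939 (mod 83521)

Hensel's recurrence: r_{i+1} = r_i − f(r_i)·(f′(r_i))^{-1} mod 17^{i+2}, with f′(x) = 2x. Iterate:
  r_0 = 15 (mod 17)
  r_1 = 287 (mod 289)
  r_2 = 287 (mod 4913)
  r_3 = 19939 (mod 83521)
Final: r_3 = 19939, and one checks f(r_3) ≡ 0 mod 17^4.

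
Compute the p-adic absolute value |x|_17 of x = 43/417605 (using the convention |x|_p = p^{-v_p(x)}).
|43/417605|_17 = 83521

Step 1 — compute v_17(x) by factoring powers of 17 out of the numerator and denominator: v_17(43/417605) = -4. Step 2 — apply |x|_p = p^{-v_p(x)} = 17^{4} = 83521.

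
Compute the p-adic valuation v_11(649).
v_11(649) = 1

v_11(n) is the largest exponent k such that 11^k divides n. Factor out: 649 = 11^1 · 59. (Sign doesn't affect v_p.) So v_11(649) = 1.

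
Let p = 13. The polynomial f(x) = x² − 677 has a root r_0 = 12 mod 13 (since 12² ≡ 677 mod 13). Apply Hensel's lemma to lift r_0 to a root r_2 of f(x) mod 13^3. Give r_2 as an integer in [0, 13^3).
r_2 = 1858 (mod 2197)

Hensel's recurrence: r_{i+1} = r_i − f(r_i)·(f′(r_i))^{-1} mod 13^{i+2}, with f′(x) = 2x. Iterate:
  r_0 = 12 (mod 13)
  r_1 = 168 (mod 169)
  r_2 = 1858 (mod 2197)
Final: r_2 = 1858, and one checks f(r_2) ≡ 0 mod 13^3.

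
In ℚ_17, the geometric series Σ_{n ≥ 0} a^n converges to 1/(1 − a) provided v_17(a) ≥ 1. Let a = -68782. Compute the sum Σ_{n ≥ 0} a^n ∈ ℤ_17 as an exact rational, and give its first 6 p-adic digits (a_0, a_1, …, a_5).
Σ a^n = 1/(1 − a) = 1/68783;  first 6 digits = (1, 0, 0, 3, 16, 16)

v_17(a) = 3 ≥ 1, so the series converges in ℤ_17 to 1/(1 − a) = 1/(1 − (-68782)) = 1/68783. Expand this rational in ℤ_17: compute digits iteratively via d_i = x_i mod 17, x_{i+1} = (x_i − d_i)/17. The first 6 digits are (1, 0, 0, 3, 16, 16).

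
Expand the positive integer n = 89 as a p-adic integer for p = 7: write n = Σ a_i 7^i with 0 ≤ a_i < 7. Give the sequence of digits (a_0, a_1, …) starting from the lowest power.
(a_0, a_1, …) = (5, 5, 1)

Repeated division by 7 gives the digits low-to-high: 89 = 5 + 5·7^1 + 1·7^2. Digit sequence: (5, 5, 1).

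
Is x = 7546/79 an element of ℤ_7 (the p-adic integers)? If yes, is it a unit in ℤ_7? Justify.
x ∈ ℤ_7 but not a unit; v_7(x) = 3 > 0

ℤ_7 = {x ∈ ℚ_7 : v_7(x) ≥ 0} and ℤ_7^× = {x ∈ ℤ_7 : v_7(x) = 0}. Here v_7(7546/79) = v_7(num) − v_7(den) = 3; compare against these criteria.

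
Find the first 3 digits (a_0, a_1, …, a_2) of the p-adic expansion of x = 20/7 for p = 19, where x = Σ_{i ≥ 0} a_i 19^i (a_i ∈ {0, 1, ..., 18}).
(a_0, …, a_2) = (11, 5, 16)

v_19(20/7) = 0 (numerator and denominator both coprime to 19), so x ∈ ℤ_19^×. Compute digits iteratively via a_i = x_i mod 19, x_{i+1} = (x_i − a_i)/19, with x_0 = x:
  x_0 = 20/7;  a_0 = 11;  x_1 = (x_0 − 11)/19 = -3/7
  x_1 = -3/7;  a_1 = 5;  x_2 = (x_1 − 5)/19 = -2/7
  x_2 = -2/7;  a_2 = 16;  x_3 = (x_2 − 16)/19 = -6/7
Digits: (11, 5, 16).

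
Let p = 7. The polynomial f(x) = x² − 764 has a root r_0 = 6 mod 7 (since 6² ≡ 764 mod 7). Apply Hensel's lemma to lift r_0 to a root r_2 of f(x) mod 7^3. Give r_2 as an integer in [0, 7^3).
r_2 = 230 (mod 343)

Hensel's recurrence: r_{i+1} = r_i − f(r_i)·(f′(r_i))^{-1} mod 7^{i+2}, with f′(x) = 2x. Iterate:
  r_0 = 6 (mod 7)
  r_1 = 34 (mod 49)
  r_2 = 230 (mod 343)
Final: r_2 = 230, and one checks f(r_2) ≡ 0 mod 7^3.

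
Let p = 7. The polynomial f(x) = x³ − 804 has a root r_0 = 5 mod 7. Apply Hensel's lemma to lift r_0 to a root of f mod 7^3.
r_2 = 278 (mod 343)

Hensel: r_{i+1} = r_i − f(r_i)/f′(r_i) mod 7^{i+2}, where f′(x) = 3x². Iterate:
  r_0 = 5 (mod 7)
  r_1 = 33 (mod 49)
  r_2 = 278 (mod 343)
Final: r = 278 with f(r) ≡ 0 mod 7^3.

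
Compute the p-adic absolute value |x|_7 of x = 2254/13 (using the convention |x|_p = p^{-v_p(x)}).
|2254/13|_7 = 1/49

Step 1 — compute v_7(x) by factoring powers of 7 out of the numerator and denominator: v_7(2254/13) = 2. Step 2 — apply |x|_p = p^{-v_p(x)} = 7^{-2} = 1/49.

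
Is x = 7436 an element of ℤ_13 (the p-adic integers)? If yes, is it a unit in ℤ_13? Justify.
x ∈ ℤ_13 but not a unit; v_13(x) = 2 > 0

ℤ_13 = {x ∈ ℚ_13 : v_13(x) ≥ 0} and ℤ_13^× = {x ∈ ℤ_13 : v_13(x) = 0}. Here v_13(7436) = v_13(num) − v_13(den) = 2; compare against these criteria.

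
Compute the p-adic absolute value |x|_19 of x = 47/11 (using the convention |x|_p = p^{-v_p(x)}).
|47/11|_19 = 1

Step 1 — compute v_19(x) by factoring powers of 19 out of the numerator and denominator: v_19(47/11) = 0. Step 2 — apply |x|_p = p^{-v_p(x)} = 19^{0} = 1.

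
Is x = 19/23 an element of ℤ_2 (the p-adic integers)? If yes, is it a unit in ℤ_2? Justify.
x ∈ ℤ_2^× (unit); v_2(x) = 0

ℤ_2 = {x ∈ ℚ_2 : v_2(x) ≥ 0} and ℤ_2^× = {x ∈ ℤ_2 : v_2(x) = 0}. Here v_2(19/23) = v_2(num) − v_2(den) = 0; compare against these criteria.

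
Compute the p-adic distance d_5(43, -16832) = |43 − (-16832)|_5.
d_5(43, -16832) = 1/625

Step 1 — x − y = 43 − (-16832) = 16875. Step 2 — v_5(16875) = 4 (factor: 16875 = (5^4 · 27); the sign does not affect v_p). Step 3 — |x − y|_5 = 5^{-4} = 1/625.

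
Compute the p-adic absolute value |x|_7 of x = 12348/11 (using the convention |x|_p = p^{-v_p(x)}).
|12348/11|_7 = 1/343

Step 1 — compute v_7(x) by factoring powers of 7 out of the numerator and denominator: v_7(12348/11) = 3. Step 2 — apply |x|_p = p^{-v_p(x)} = 7^{-3} = 1/343.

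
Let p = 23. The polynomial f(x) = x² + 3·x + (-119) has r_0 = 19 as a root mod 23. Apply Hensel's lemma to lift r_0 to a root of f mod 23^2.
r_1 = 502 (mod 529)

Hensel: r_{i+1} = r_i − f(r_i)·(f′(r_i))^{-1} mod 23^{i+2}, f′(x) = 2x + 3. Iterate:
  r_0 = 19 (mod 23)
  r_1 = 502 (mod 529)
Final: r = 502 satisfies f(r) ≡ 0 mod 23^2.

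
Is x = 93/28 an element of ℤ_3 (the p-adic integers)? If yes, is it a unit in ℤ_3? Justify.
x ∈ ℤ_3 but not a unit; v_3(x) = 1 > 0

ℤ_3 = {x ∈ ℚ_3 : v_3(x) ≥ 0} and ℤ_3^× = {x ∈ ℤ_3 : v_3(x) = 0}. Here v_3(93/28) = v_3(num) − v_3(den) = 1; compare against these criteria.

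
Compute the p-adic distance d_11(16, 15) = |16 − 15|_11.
d_11(16, 15) = 1

Step 1 — x − y = 16 − 15 = 1. Step 2 — v_11(1) = 0 (factor: 1 = (11^0 · 1); the sign does not affect v_p). Step 3 — |x − y|_11 = 11^{0} = 1.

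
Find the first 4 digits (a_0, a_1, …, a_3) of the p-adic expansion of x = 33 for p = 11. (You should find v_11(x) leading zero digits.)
(a_0, …, a_3) = (0, 3, 0, 0)

v_11(33) = 1, so a_0 = ... = a_0 = 0. Factor out: x = 11^1 · u with u = 3 a unit in ℤ_11. Expand u iteratively via a_{v+i} = u_i mod 11, u_{i+1} = (u_i − a_{v+i})/11:
  u_0 = 3;  a_1 = 3;  u_1 = (u_0 − 3)/11 = 0
  u_1 = 0;  a_2 = 0;  u_2 = (u_1 − 0)/11 = 0
  u_2 = 0;  a_3 = 0;  u_3 = (u_2 − 0)/11 = 0
Digits: (0, 3, 0, 0).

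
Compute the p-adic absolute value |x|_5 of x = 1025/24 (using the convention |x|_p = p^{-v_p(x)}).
|1025/24|_5 = 1/25

Step 1 — compute v_5(x) by factoring powers of 5 out of the numerator and denominator: v_5(1025/24) = 2. Step 2 — apply |x|_p = p^{-v_p(x)} = 5^{-2} = 1/25.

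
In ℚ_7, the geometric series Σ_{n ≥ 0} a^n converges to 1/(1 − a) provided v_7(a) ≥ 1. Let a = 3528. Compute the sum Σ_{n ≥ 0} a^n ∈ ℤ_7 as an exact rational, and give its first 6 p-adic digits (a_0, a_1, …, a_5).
Σ a^n = 1/(1 − a) = -1/3527;  first 6 digits = (1, 0, 2, 3, 5, 5)

v_7(a) = 2 ≥ 1, so the series converges in ℤ_7 to 1/(1 − a) = 1/(1 − 3528) = -1/3527. Expand this rational in ℤ_7: compute digits iteratively via d_i = x_i mod 7, x_{i+1} = (x_i − d_i)/7. The first 6 digits are (1, 0, 2, 3, 5, 5).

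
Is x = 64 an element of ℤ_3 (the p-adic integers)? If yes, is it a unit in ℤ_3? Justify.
x ∈ ℤ_3^× (unit); v_3(x) = 0

ℤ_3 = {x ∈ ℚ_3 : v_3(x) ≥ 0} and ℤ_3^× = {x ∈ ℤ_3 : v_3(x) = 0}. Here v_3(64) = v_3(num) − v_3(den) = 0; compare against these criteria.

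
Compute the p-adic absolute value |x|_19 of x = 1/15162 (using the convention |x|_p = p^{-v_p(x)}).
|1/15162|_19 = 361

Step 1 — compute v_19(x) by factoring powers of 19 out of the numerator and denominator: v_19(1/15162) = -2. Step 2 — apply |x|_p = p^{-v_p(x)} = 19^{2} = 361.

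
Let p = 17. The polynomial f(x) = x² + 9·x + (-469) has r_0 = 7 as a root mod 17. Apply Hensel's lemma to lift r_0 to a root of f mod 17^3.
r_2 = 4835 (mod 4913)

Hensel: r_{i+1} = r_i − f(r_i)·(f′(r_i))^{-1} mod 17^{i+2}, f′(x) = 2x + 9. Iterate:
  r_0 = 7 (mod 17)
  r_1 = 211 (mod 289)
  r_2 = 4835 (mod 4913)
Final: r = 4835 satisfies f(r) ≡ 0 mod 17^3.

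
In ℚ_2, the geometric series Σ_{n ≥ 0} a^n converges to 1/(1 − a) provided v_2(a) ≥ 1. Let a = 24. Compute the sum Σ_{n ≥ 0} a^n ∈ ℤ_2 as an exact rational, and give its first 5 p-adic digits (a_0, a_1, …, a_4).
Σ a^n = 1/(1 − a) = -1/23;  first 5 digits = (1, 0, 0, 1, 1)

v_2(a) = 3 ≥ 1, so the series converges in ℤ_2 to 1/(1 − a) = 1/(1 − 24) = -1/23. Expand this rational in ℤ_2: compute digits iteratively via d_i = x_i mod 2, x_{i+1} = (x_i − d_i)/2. The first 5 digits are (1, 0, 0, 1, 1).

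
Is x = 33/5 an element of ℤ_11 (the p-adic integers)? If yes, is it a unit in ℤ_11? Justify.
x ∈ ℤ_11 but not a unit; v_11(x) = 1 > 0

ℤ_11 = {x ∈ ℚ_11 : v_11(x) ≥ 0} and ℤ_11^× = {x ∈ ℤ_11 : v_11(x) = 0}. Here v_11(33/5) = v_11(num) − v_11(den) = 1; compare against these criteria.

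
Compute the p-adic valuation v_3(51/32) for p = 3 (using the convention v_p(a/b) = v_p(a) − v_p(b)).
v_3(51/32) = 1

Factor powers of 3 from the numerator and denominator of the reduced fraction: 51 = 3^1 · 17 and 32 = 3^0 · 32. Apply v_p(a/b) = v_p(a) − v_p(b): v_3(51/32) = 1 − 0 = 1.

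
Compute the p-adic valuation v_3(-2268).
v_3(-2268) = 4

v_3(n) is the largest exponent k such that 3^k divides n. Factor out: -2268 = -3^4 · 28. (Sign doesn't affect v_p.) So v_3(-2268) = 4.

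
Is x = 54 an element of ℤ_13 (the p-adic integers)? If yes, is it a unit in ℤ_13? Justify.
x ∈ ℤ_13^× (unit); v_13(x) = 0

ℤ_13 = {x ∈ ℚ_13 : v_13(x) ≥ 0} and ℤ_13^× = {x ∈ ℤ_13 : v_13(x) = 0}. Here v_13(54) = v_13(num) − v_13(den) = 0; compare against these criteria.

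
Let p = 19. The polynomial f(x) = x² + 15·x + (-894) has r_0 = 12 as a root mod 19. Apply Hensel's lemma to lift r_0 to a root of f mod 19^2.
r_1 = 221 (mod 361)

Hensel: r_{i+1} = r_i − f(r_i)·(f′(r_i))^{-1} mod 19^{i+2}, f′(x) = 2x + 15. Iterate:
  r_0 = 12 (mod 19)
  r_1 = 221 (mod 361)
Final: r = 221 satisfies f(r) ≡ 0 mod 19^2.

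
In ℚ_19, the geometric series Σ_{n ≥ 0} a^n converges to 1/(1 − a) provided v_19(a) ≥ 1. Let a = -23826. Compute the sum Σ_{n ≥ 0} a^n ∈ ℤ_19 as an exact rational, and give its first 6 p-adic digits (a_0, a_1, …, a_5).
Σ a^n = 1/(1 − a) = 1/23827;  first 6 digits = (1, 0, 10, 15, 4, 1)

v_19(a) = 2 ≥ 1, so the series converges in ℤ_19 to 1/(1 − a) = 1/(1 − (-23826)) = 1/23827. Expand this rational in ℤ_19: compute digits iteratively via d_i = x_i mod 19, x_{i+1} = (x_i − d_i)/19. The first 6 digits are (1, 0, 10, 15, 4, 1).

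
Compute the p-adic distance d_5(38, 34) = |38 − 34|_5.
d_5(38, 34) = 1

Step 1 — x − y = 38 − 34 = 4. Step 2 — v_5(4) = 0 (factor: 4 = (5^0 · 4); the sign does not affect v_p). Step 3 — |x − y|_5 = 5^{0} = 1.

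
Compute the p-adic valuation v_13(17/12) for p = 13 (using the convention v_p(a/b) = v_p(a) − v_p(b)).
v_13(17/12) = 0

Factor powers of 13 from the numerator and denominator of the reduced fraction: 17 = 13^0 · 17 and 12 = 13^0 · 12. Apply v_p(a/b) = v_p(a) − v_p(b): v_13(17/12) = 0 − 0 = 0.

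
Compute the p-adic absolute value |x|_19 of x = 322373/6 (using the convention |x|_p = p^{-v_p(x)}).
|322373/6|_19 = 1/6859

Step 1 — compute v_19(x) by factoring powers of 19 out of the numerator and denominator: v_19(322373/6) = 3. Step 2 — apply |x|_p = p^{-v_p(x)} = 19^{-3} = 1/6859.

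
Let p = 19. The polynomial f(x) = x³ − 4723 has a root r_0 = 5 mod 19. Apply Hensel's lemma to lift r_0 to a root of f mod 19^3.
r_2 = 822 (mod 6859)

Hensel: r_{i+1} = r_i − f(r_i)/f′(r_i) mod 19^{i+2}, where f′(x) = 3x². Iterate:
  r_0 = 5 (mod 19)
  r_1 = 100 (mod 361)
  r_2 = 822 (mod 6859)
Final: r = 822 with f(r) ≡ 0 mod 19^3.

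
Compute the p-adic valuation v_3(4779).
v_3(4779) = 4

v_3(n) is the largest exponent k such that 3^k divides n. Factor out: 4779 = 3^4 · 59. (Sign doesn't affect v_p.) So v_3(4779) = 4.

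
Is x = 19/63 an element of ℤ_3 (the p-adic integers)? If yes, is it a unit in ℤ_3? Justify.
x ∉ ℤ_3 (v_3(x) = -2 < 0)

ℤ_3 = {x ∈ ℚ_3 : v_3(x) ≥ 0} and ℤ_3^× = {x ∈ ℤ_3 : v_3(x) = 0}. Here v_3(19/63) = v_3(num) − v_3(den) = -2; compare against these criteria.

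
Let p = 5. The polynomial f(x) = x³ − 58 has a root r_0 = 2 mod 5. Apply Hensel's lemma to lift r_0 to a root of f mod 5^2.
r_1 = 2 (mod 25)

Hensel: r_{i+1} = r_i − f(r_i)/f′(r_i) mod 5^{i+2}, where f′(x) = 3x². Iterate:
  r_0 = 2 (mod 5)
  r_1 = 2 (mod 25)
Final: r = 2 with f(r) ≡ 0 mod 5^2.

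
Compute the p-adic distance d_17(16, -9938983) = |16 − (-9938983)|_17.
d_17(16, -9938983) = 1/1419857

Step 1 — x − y = 16 − (-9938983) = 9938999. Step 2 — v_17(9938999) = 5 (factor: 9938999 = (17^5 · 7); the sign does not affect v_p). Step 3 — |x − y|_17 = 17^{-5} = 1/1419857.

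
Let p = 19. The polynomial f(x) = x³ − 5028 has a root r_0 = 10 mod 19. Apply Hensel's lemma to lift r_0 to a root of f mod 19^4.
r_3 = 27522 (mod 130321)

Hensel: r_{i+1} = r_i − f(r_i)/f′(r_i) mod 19^{i+2}, where f′(x) = 3x². Iterate:
  r_0 = 10 (mod 19)
  r_1 = 86 (mod 361)
  r_2 = 86 (mod 6859)
  r_3 = 27522 (mod 130321)
Final: r = 27522 with f(r) ≡ 0 mod 19^4.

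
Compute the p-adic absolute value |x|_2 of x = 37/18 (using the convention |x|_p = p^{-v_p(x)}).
|37/18|_2 = 2

Step 1 — compute v_2(x) by factoring powers of 2 out of the numerator and denominator: v_2(37/18) = -1. Step 2 — apply |x|_p = p^{-v_p(x)} = 2^{1} = 2.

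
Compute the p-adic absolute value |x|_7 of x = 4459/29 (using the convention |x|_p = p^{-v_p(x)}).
|4459/29|_7 = 1/343

Step 1 — compute v_7(x) by factoring powers of 7 out of the numerator and denominator: v_7(4459/29) = 3. Step 2 — apply |x|_p = p^{-v_p(x)} = 7^{-3} = 1/343.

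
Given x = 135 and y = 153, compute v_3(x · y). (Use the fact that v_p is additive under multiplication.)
v_3(20655) = 5

v_p(x) = 3 (factor: 135 = 3^3 · 5); v_p(y) = 2 (factor: 153 = 3^2 · 17). Additivity: v_p(xy) = v_p(x) + v_p(y) = 3 + 2 = 5. (Direct check: xy = 20655 = 3^5 · (85).)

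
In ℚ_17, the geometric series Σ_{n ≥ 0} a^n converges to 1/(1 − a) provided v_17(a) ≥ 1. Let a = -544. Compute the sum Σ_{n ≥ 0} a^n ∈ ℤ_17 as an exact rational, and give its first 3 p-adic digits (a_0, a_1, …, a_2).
Σ a^n = 1/(1 − a) = 1/545;  first 3 digits = (1, 2, 2)

v_17(a) = 1 ≥ 1, so the series converges in ℤ_17 to 1/(1 − a) = 1/(1 − (-544)) = 1/545. Expand this rational in ℤ_17: compute digits iteratively via d_i = x_i mod 17, x_{i+1} = (x_i − d_i)/17. The first 3 digits are (1, 2, 2).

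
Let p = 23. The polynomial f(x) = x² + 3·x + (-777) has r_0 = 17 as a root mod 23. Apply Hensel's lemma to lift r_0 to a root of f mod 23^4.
r_3 = 75204 (mod 279841)

Hensel: r_{i+1} = r_i − f(r_i)·(f′(r_i))^{-1} mod 23^{i+2}, f′(x) = 2x + 3. Iterate:
  r_0 = 17 (mod 23)
  r_1 = 86 (mod 529)
  r_2 = 2202 (mod 12167)
  r_3 = 75204 (mod 279841)
Final: r = 75204 satisfies f(r) ≡ 0 mod 23^4.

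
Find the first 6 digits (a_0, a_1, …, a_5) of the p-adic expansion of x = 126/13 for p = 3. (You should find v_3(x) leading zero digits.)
(a_0, …, a_5) = (0, 0, 2, 2, 2, 0)

v_3(126/13) = 2, so a_0 = ... = a_1 = 0. Factor out: x = 3^2 · u with u = 14/13 a unit in ℤ_3. Expand u iteratively via a_{v+i} = u_i mod 3, u_{i+1} = (u_i − a_{v+i})/3:
  u_0 = 14/13;  a_2 = 2;  u_1 = (u_0 − 2)/3 = -4/13
  u_1 = -4/13;  a_3 = 2;  u_2 = (u_1 − 2)/3 = -10/13
  u_2 = -10/13;  a_4 = 2;  u_3 = (u_2 − 2)/3 = -12/13
  u_3 = -12/13;  a_5 = 0;  u_4 = (u_3 − 0)/3 = -4/13
Digits: (0, 0, 2, 2, 2, 0).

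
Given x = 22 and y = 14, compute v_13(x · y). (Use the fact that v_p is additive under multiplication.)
v_13(308) = 0

v_p(x) = 0 (factor: 22 = 13^0 · 22); v_p(y) = 0 (factor: 14 = 13^0 · 14). Additivity: v_p(xy) = v_p(x) + v_p(y) = 0 + 0 = 0. (Direct check: xy = 308 = 13^0 · (308).)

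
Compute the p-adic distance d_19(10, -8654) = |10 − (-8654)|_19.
d_19(10, -8654) = 1/361

Step 1 — x − y = 10 − (-8654) = 8664. Step 2 — v_19(8664) = 2 (factor: 8664 = (19^2 · 24); the sign does not affect v_p). Step 3 — |x − y|_19 = 19^{-2} = 1/361.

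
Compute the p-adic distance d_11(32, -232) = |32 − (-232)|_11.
d_11(32, -232) = 1/11

Step 1 — x − y = 32 − (-232) = 264. Step 2 — v_11(264) = 1 (factor: 264 = (11^1 · 24); the sign does not affect v_p). Step 3 — |x − y|_11 = 11^{-1} = 1/11.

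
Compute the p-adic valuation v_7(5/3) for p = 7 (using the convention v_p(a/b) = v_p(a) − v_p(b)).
v_7(5/3) = 0

Factor powers of 7 from the numerator and denominator of the reduced fraction: 5 = 7^0 · 5 and 3 = 7^0 · 3. Apply v_p(a/b) = v_p(a) − v_p(b): v_7(5/3) = 0 − 0 = 0.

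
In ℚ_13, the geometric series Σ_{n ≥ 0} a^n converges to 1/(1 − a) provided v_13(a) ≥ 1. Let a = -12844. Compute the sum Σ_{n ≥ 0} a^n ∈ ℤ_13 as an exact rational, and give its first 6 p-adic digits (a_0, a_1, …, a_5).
Σ a^n = 1/(1 − a) = 1/12845;  first 6 digits = (1, 0, 2, 7, 3, 2)

v_13(a) = 2 ≥ 1, so the series converges in ℤ_13 to 1/(1 − a) = 1/(1 − (-12844)) = 1/12845. Expand this rational in ℤ_13: compute digits iteratively via d_i = x_i mod 13, x_{i+1} = (x_i − d_i)/13. The first 6 digits are (1, 0, 2, 7, 3, 2).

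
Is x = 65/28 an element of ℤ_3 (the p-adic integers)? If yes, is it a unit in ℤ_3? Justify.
x ∈ ℤ_3^× (unit); v_3(x) = 0

ℤ_3 = {x ∈ ℚ_3 : v_3(x) ≥ 0} and ℤ_3^× = {x ∈ ℤ_3 : v_3(x) = 0}. Here v_3(65/28) = v_3(num) − v_3(den) = 0; compare against these criteria.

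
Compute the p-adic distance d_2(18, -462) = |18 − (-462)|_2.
d_2(18, -462) = 1/32

Step 1 — x − y = 18 − (-462) = 480. Step 2 — v_2(480) = 5 (factor: 480 = (2^5 · 15); the sign does not affect v_p). Step 3 — |x − y|_2 = 2^{-5} = 1/32.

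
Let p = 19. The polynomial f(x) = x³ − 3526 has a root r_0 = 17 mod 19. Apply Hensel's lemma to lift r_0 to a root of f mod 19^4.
r_3 = 58233 (mod 130321)

Hensel: r_{i+1} = r_i − f(r_i)/f′(r_i) mod 19^{i+2}, where f′(x) = 3x². Iterate:
  r_0 = 17 (mod 19)
  r_1 = 112 (mod 361)
  r_2 = 3361 (mod 6859)
  r_3 = 58233 (mod 130321)
Final: r = 58233 with f(r) ≡ 0 mod 19^4.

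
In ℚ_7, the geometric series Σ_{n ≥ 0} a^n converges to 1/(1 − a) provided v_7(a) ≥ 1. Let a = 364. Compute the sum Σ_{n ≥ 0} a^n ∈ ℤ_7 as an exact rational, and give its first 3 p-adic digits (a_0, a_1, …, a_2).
Σ a^n = 1/(1 − a) = -1/363;  first 3 digits = (1, 3, 2)

v_7(a) = 1 ≥ 1, so the series converges in ℤ_7 to 1/(1 − a) = 1/(1 − 364) = -1/363. Expand this rational in ℤ_7: compute digits iteratively via d_i = x_i mod 7, x_{i+1} = (x_i − d_i)/7. The first 3 digits are (1, 3, 2).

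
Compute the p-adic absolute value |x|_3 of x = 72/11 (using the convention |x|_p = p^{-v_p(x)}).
|72/11|_3 = 1/9

Step 1 — compute v_3(x) by factoring powers of 3 out of the numerator and denominator: v_3(72/11) = 2. Step 2 — apply |x|_p = p^{-v_p(x)} = 3^{-2} = 1/9.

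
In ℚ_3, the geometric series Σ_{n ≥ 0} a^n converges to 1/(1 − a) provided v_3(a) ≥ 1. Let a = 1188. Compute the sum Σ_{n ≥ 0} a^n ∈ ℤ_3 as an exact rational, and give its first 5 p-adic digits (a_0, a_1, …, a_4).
Σ a^n = 1/(1 − a) = -1/1187;  first 5 digits = (1, 0, 0, 2, 2)

v_3(a) = 3 ≥ 1, so the series converges in ℤ_3 to 1/(1 − a) = 1/(1 − 1188) = -1/1187. Expand this rational in ℤ_3: compute digits iteratively via d_i = x_i mod 3, x_{i+1} = (x_i − d_i)/3. The first 5 digits are (1, 0, 0, 2, 2).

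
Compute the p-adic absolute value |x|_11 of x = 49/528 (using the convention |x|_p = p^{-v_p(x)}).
|49/528|_11 = 11

Step 1 — compute v_11(x) by factoring powers of 11 out of the numerator and denominator: v_11(49/528) = -1. Step 2 — apply |x|_p = p^{-v_p(x)} = 11^{1} = 11.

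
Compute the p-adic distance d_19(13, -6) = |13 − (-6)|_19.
d_19(13, -6) = 1/19

Step 1 — x − y = 13 − (-6) = 19. Step 2 — v_19(19) = 1 (factor: 19 = (19^1 · 1); the sign does not affect v_p). Step 3 — |x − y|_19 = 19^{-1} = 1/19.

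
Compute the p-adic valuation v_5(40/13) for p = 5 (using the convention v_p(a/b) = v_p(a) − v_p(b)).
v_5(40/13) = 1

Factor powers of 5 from the numerator and denominator of the reduced fraction: 40 = 5^1 · 8 and 13 = 5^0 · 13. Apply v_p(a/b) = v_p(a) − v_p(b): v_5(40/13) = 1 − 0 = 1.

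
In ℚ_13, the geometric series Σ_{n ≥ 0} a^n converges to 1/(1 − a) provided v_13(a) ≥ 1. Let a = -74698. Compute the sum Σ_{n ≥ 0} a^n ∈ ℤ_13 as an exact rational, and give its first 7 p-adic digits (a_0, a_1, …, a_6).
Σ a^n = 1/(1 − a) = 1/74699;  first 7 digits = (1, 0, 0, 5, 10, 12, 11)

v_13(a) = 3 ≥ 1, so the series converges in ℤ_13 to 1/(1 − a) = 1/(1 − (-74698)) = 1/74699. Expand this rational in ℤ_13: compute digits iteratively via d_i = x_i mod 13, x_{i+1} = (x_i − d_i)/13. The first 7 digits are (1, 0, 0, 5, 10, 12, 11).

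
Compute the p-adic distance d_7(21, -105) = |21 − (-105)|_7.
d_7(21, -105) = 1/7

Step 1 — x − y = 21 − (-105) = 126. Step 2 — v_7(126) = 1 (factor: 126 = (7^1 · 18); the sign does not affect v_p). Step 3 — |x − y|_7 = 7^{-1} = 1/7.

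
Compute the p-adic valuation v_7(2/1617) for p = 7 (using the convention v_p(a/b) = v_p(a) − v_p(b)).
v_7(2/1617) = -2

Factor powers of 7 from the numerator and denominator of the reduced fraction: 2 = 7^0 · 2 and 1617 = 7^2 · 33. Apply v_p(a/b) = v_p(a) − v_p(b): v_7(2/1617) = 0 − 2 = -2.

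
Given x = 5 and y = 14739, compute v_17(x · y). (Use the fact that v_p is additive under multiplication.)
v_17(73695) = 3

v_p(x) = 0 (factor: 5 = 17^0 · 5); v_p(y) = 3 (factor: 14739 = 17^3 · 3). Additivity: v_p(xy) = v_p(x) + v_p(y) = 0 + 3 = 3. (Direct check: xy = 73695 = 17^3 · (15).)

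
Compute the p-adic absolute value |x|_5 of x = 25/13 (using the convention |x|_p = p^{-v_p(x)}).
|25/13|_5 = 1/25

Step 1 — compute v_5(x) by factoring powers of 5 out of the numerator and denominator: v_5(25/13) = 2. Step 2 — apply |x|_p = p^{-v_p(x)} = 5^{-2} = 1/25.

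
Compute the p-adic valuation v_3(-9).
v_3(-9) = 2

v_3(n) is the largest exponent k such that 3^k divides n. Factor out: -9 = -3^2 · 1. (Sign doesn't affect v_p.) So v_3(-9) = 2.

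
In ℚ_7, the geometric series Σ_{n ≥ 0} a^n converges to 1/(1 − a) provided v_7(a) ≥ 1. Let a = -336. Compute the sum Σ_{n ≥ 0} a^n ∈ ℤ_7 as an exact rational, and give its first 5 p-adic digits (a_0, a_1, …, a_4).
Σ a^n = 1/(1 − a) = 1/337;  first 5 digits = (1, 1, 1, 0, 6)

v_7(a) = 1 ≥ 1, so the series converges in ℤ_7 to 1/(1 − a) = 1/(1 − (-336)) = 1/337. Expand this rational in ℤ_7: compute digits iteratively via d_i = x_i mod 7, x_{i+1} = (x_i − d_i)/7. The first 5 digits are (1, 1, 1, 0, 6).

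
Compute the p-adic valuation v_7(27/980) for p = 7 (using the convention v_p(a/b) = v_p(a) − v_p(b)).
v_7(27/980) = -2

Factor powers of 7 from the numerator and denominator of the reduced fraction: 27 = 7^0 · 27 and 980 = 7^2 · 20. Apply v_p(a/b) = v_p(a) − v_p(b): v_7(27/980) = 0 − 2 = -2.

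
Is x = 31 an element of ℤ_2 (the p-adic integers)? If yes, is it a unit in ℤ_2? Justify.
x ∈ ℤ_2^× (unit); v_2(x) = 0

ℤ_2 = {x ∈ ℚ_2 : v_2(x) ≥ 0} and ℤ_2^× = {x ∈ ℤ_2 : v_2(x) = 0}. Here v_2(31) = v_2(num) − v_2(den) = 0; compare against these criteria.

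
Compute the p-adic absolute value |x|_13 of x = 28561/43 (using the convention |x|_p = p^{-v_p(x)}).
|28561/43|_13 = 1/28561

Step 1 — compute v_13(x) by factoring powers of 13 out of the numerator and denominator: v_13(28561/43) = 4. Step 2 — apply |x|_p = p^{-v_p(x)} = 13^{-4} = 1/28561.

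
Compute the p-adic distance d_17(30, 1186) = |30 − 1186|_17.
d_17(30, 1186) = 1/289

Step 1 — x − y = 30 − 1186 = -1156. Step 2 — v_17(-1156) = 2 (factor: -1156 = −(17^2 · 4); the sign does not affect v_p). Step 3 — |x − y|_17 = 17^{-2} = 1/289.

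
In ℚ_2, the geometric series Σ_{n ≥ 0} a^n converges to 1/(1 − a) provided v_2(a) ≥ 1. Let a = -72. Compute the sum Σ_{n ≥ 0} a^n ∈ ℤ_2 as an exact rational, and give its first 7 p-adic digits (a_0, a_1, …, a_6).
Σ a^n = 1/(1 − a) = 1/73;  first 7 digits = (1, 0, 0, 1, 1, 1, 1)

v_2(a) = 3 ≥ 1, so the series converges in ℤ_2 to 1/(1 − a) = 1/(1 − (-72)) = 1/73. Expand this rational in ℤ_2: compute digits iteratively via d_i = x_i mod 2, x_{i+1} = (x_i − d_i)/2. The first 7 digits are (1, 0, 0, 1, 1, 1, 1).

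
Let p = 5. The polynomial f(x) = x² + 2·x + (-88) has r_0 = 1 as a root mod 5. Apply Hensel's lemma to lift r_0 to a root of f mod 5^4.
r_3 = 341 (mod 625)

Hensel: r_{i+1} = r_i − f(r_i)·(f′(r_i))^{-1} mod 5^{i+2}, f′(x) = 2x + 2. Iterate:
  r_0 = 1 (mod 5)
  r_1 = 16 (mod 25)
  r_2 = 91 (mod 125)
  r_3 = 341 (mod 625)
Final: r = 341 satisfies f(r) ≡ 0 mod 5^4.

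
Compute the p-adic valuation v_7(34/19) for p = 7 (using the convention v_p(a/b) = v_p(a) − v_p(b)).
v_7(34/19) = 0

Factor powers of 7 from the numerator and denominator of the reduced fraction: 34 = 7^0 · 34 and 19 = 7^0 · 19. Apply v_p(a/b) = v_p(a) − v_p(b): v_7(34/19) = 0 − 0 = 0.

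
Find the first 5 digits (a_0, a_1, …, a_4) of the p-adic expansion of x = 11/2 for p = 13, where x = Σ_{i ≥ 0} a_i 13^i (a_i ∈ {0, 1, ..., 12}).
(a_0, …, a_4) = (12, 6, 6, 6, 6)

v_13(11/2) = 0 (numerator and denominator both coprime to 13), so x ∈ ℤ_13^×. Compute digits iteratively via a_i = x_i mod 13, x_{i+1} = (x_i − a_i)/13, with x_0 = x:
  x_0 = 11/2;  a_0 = 12;  x_1 = (x_0 − 12)/13 = -1/2
  x_1 = -1/2;  a_1 = 6;  x_2 = (x_1 − 6)/13 = -1/2
  x_2 = -1/2;  a_2 = 6;  x_3 = (x_2 − 6)/13 = -1/2
  x_3 = -1/2;  a_3 = 6;  x_4 = (x_3 − 6)/13 = -1/2
  x_4 = -1/2;  a_4 = 6;  x_5 = (x_4 − 6)/13 = -1/2
Digits: (12, 6, 6, 6, 6).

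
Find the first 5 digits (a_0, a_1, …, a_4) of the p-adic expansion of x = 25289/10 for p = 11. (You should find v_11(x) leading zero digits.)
(a_0, …, a_4) = (0, 0, 0, 3, 1)

v_11(25289/10) = 3, so a_0 = ... = a_2 = 0. Factor out: x = 11^3 · u with u = 19/10 a unit in ℤ_11. Expand u iteratively via a_{v+i} = u_i mod 11, u_{i+1} = (u_i − a_{v+i})/11:
  u_0 = 19/10;  a_3 = 3;  u_1 = (u_0 − 3)/11 = -1/10
  u_1 = -1/10;  a_4 = 1;  u_2 = (u_1 − 1)/11 = -1/10
Digits: (0, 0, 0, 3, 1).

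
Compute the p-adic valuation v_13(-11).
v_13(-11) = 0

v_13(n) is the largest exponent k such that 13^k divides n. Factor out: -11 = -13^0 · 11. (Sign doesn't affect v_p.) So v_13(-11) = 0.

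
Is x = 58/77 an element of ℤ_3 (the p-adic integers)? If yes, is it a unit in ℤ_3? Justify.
x ∈ ℤ_3^× (unit); v_3(x) = 0

ℤ_3 = {x ∈ ℚ_3 : v_3(x) ≥ 0} and ℤ_3^× = {x ∈ ℤ_3 : v_3(x) = 0}. Here v_3(58/77) = v_3(num) − v_3(den) = 0; compare against these criteria.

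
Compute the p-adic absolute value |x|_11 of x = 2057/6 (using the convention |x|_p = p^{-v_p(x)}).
|2057/6|_11 = 1/121

Step 1 — compute v_11(x) by factoring powers of 11 out of the numerator and denominator: v_11(2057/6) = 2. Step 2 — apply |x|_p = p^{-v_p(x)} = 11^{-2} = 1/121.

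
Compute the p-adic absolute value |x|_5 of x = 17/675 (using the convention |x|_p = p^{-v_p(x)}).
|17/675|_5 = 25

Step 1 — compute v_5(x) by factoring powers of 5 out of the numerator and denominator: v_5(17/675) = -2. Step 2 — apply |x|_p = p^{-v_p(x)} = 5^{2} = 25.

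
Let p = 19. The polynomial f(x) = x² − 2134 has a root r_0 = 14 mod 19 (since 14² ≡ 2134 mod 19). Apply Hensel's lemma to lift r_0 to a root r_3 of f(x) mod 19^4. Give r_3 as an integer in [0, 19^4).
r_3 = 67616 (mod 130321)

Hensel's recurrence: r_{i+1} = r_i − f(r_i)·(f′(r_i))^{-1} mod 19^{i+2}, with f′(x) = 2x. Iterate:
  r_0 = 14 (mod 19)
  r_1 = 109 (mod 361)
  r_2 = 5885 (mod 6859)
  r_3 = 67616 (mod 130321)
Final: r_3 = 67616, and one checks f(r_3) ≡ 0 mod 19^4.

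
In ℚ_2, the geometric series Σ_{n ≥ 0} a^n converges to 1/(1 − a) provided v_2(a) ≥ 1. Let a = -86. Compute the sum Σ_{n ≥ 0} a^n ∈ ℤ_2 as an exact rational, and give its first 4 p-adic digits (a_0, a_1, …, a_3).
Σ a^n = 1/(1 − a) = 1/87;  first 4 digits = (1, 1, 1, 0)

v_2(a) = 1 ≥ 1, so the series converges in ℤ_2 to 1/(1 − a) = 1/(1 − (-86)) = 1/87. Expand this rational in ℤ_2: compute digits iteratively via d_i = x_i mod 2, x_{i+1} = (x_i − d_i)/2. The first 4 digits are (1, 1, 1, 0).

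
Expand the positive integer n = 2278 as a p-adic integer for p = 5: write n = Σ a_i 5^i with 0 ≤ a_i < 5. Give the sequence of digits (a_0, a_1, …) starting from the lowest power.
(a_0, a_1, …) = (3, 0, 1, 3, 3)

Repeated division by 5 gives the digits low-to-high: 2278 = 3 + 1·5^2 + 3·5^3 + 3·5^4. Digit sequence: (3, 0, 1, 3, 3).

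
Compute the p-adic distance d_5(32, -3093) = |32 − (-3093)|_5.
d_5(32, -3093) = 1/3125

Step 1 — x − y = 32 − (-3093) = 3125. Step 2 — v_5(3125) = 5 (factor: 3125 = (5^5 · 1); the sign does not affect v_p). Step 3 — |x − y|_5 = 5^{-5} = 1/3125.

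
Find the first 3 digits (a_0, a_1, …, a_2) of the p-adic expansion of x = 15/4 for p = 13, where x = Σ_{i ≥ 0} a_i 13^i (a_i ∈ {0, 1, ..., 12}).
(a_0, …, a_2) = (7, 3, 3)

v_13(15/4) = 0 (numerator and denominator both coprime to 13), so x ∈ ℤ_13^×. Compute digits iteratively via a_i = x_i mod 13, x_{i+1} = (x_i − a_i)/13, with x_0 = x:
  x_0 = 15/4;  a_0 = 7;  x_1 = (x_0 − 7)/13 = -1/4
  x_1 = -1/4;  a_1 = 3;  x_2 = (x_1 − 3)/13 = -1/4
  x_2 = -1/4;  a_2 = 3;  x_3 = (x_2 − 3)/13 = -1/4
Digits: (7, 3, 3).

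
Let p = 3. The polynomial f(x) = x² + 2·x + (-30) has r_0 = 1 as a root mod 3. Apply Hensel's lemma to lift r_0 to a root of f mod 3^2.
r_1 = 1 (mod 9)

Hensel: r_{i+1} = r_i − f(r_i)·(f′(r_i))^{-1} mod 3^{i+2}, f′(x) = 2x + 2. Iterate:
  r_0 = 1 (mod 3)
  r_1 = 1 (mod 9)
Final: r = 1 satisfies f(r) ≡ 0 mod 3^2.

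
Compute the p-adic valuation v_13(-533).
v_13(-533) = 1

v_13(n) is the largest exponent k such that 13^k divides n. Factor out: -533 = -13^1 · 41. (Sign doesn't affect v_p.) So v_13(-533) = 1.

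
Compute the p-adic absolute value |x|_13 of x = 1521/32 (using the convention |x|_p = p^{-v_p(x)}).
|1521/32|_13 = 1/169

Step 1 — compute v_13(x) by factoring powers of 13 out of the numerator and denominator: v_13(1521/32) = 2. Step 2 — apply |x|_p = p^{-v_p(x)} = 13^{-2} = 1/169.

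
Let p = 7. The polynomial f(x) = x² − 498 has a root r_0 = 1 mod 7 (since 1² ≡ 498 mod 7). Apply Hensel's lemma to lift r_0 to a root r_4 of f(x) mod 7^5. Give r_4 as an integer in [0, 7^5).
r_4 = 13063 (mod 16807)

Hensel's recurrence: r_{i+1} = r_i − f(r_i)·(f′(r_i))^{-1} mod 7^{i+2}, with f′(x) = 2x. Iterate:
  r_0 = 1 (mod 7)
  r_1 = 29 (mod 49)
  r_2 = 29 (mod 343)
  r_3 = 1058 (mod 2401)
  r_4 = 13063 (mod 16807)
Final: r_4 = 13063, and one checks f(r_4) ≡ 0 mod 7^5.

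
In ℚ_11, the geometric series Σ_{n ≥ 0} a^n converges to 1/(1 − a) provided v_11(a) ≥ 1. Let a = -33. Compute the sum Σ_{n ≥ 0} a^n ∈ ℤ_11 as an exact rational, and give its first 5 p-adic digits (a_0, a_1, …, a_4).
Σ a^n = 1/(1 − a) = 1/34;  first 5 digits = (1, 8, 8, 6, 1)

v_11(a) = 1 ≥ 1, so the series converges in ℤ_11 to 1/(1 − a) = 1/(1 − (-33)) = 1/34. Expand this rational in ℤ_11: compute digits iteratively via d_i = x_i mod 11, x_{i+1} = (x_i − d_i)/11. The first 5 digits are (1, 8, 8, 6, 1).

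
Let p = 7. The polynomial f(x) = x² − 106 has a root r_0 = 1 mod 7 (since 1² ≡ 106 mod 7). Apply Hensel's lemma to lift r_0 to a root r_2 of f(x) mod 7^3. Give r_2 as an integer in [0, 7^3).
r_2 = 176 (mod 343)

Hensel's recurrence: r_{i+1} = r_i − f(r_i)·(f′(r_i))^{-1} mod 7^{i+2}, with f′(x) = 2x. Iterate:
  r_0 = 1 (mod 7)
  r_1 = 29 (mod 49)
  r_2 = 176 (mod 343)
Final: r_2 = 176, and one checks f(r_2) ≡ 0 mod 7^3.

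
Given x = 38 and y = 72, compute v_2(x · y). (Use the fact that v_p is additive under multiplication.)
v_2(2736) = 4

v_p(x) = 1 (factor: 38 = 2^1 · 19); v_p(y) = 3 (factor: 72 = 2^3 · 9). Additivity: v_p(xy) = v_p(x) + v_p(y) = 1 + 3 = 4. (Direct check: xy = 2736 = 2^4 · (171).)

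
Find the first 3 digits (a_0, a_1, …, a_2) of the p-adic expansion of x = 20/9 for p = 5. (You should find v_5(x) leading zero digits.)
(a_0, …, a_2) = (0, 1, 1)

v_5(20/9) = 1, so a_0 = ... = a_0 = 0. Factor out: x = 5^1 · u with u = 4/9 a unit in ℤ_5. Expand u iteratively via a_{v+i} = u_i mod 5, u_{i+1} = (u_i − a_{v+i})/5:
  u_0 = 4/9;  a_1 = 1;  u_1 = (u_0 − 1)/5 = -1/9
  u_1 = -1/9;  a_2 = 1;  u_2 = (u_1 − 1)/5 = -2/9
Digits: (0, 1, 1).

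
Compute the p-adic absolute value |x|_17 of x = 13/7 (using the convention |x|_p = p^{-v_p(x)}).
|13/7|_17 = 1

Step 1 — compute v_17(x) by factoring powers of 17 out of the numerator and denominator: v_17(13/7) = 0. Step 2 — apply |x|_p = p^{-v_p(x)} = 17^{0} = 1.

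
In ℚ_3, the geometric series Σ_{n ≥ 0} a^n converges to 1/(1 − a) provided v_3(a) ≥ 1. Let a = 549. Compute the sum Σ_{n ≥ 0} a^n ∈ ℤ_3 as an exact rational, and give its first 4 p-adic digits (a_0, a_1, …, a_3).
Σ a^n = 1/(1 − a) = -1/548;  first 4 digits = (1, 0, 1, 2)

v_3(a) = 2 ≥ 1, so the series converges in ℤ_3 to 1/(1 − a) = 1/(1 − 549) = -1/548. Expand this rational in ℤ_3: compute digits iteratively via d_i = x_i mod 3, x_{i+1} = (x_i − d_i)/3. The first 4 digits are (1, 0, 1, 2).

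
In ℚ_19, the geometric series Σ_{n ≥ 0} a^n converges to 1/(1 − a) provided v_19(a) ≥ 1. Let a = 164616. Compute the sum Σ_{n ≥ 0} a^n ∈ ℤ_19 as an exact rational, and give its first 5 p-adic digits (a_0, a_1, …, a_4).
Σ a^n = 1/(1 − a) = -1/164615;  first 5 digits = (1, 0, 0, 5, 1)

v_19(a) = 3 ≥ 1, so the series converges in ℤ_19 to 1/(1 − a) = 1/(1 − 164616) = -1/164615. Expand this rational in ℤ_19: compute digits iteratively via d_i = x_i mod 19, x_{i+1} = (x_i − d_i)/19. The first 5 digits are (1, 0, 0, 5, 1).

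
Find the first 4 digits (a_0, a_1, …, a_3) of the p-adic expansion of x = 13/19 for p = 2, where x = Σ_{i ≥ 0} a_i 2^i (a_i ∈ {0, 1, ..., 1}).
(a_0, …, a_3) = (1, 1, 1, 1)

v_2(13/19) = 0 (numerator and denominator both coprime to 2), so x ∈ ℤ_2^×. Compute digits iteratively via a_i = x_i mod 2, x_{i+1} = (x_i − a_i)/2, with x_0 = x:
  x_0 = 13/19;  a_0 = 1;  x_1 = (x_0 − 1)/2 = -3/19
  x_1 = -3/19;  a_1 = 1;  x_2 = (x_1 − 1)/2 = -11/19
  x_2 = -11/19;  a_2 = 1;  x_3 = (x_2 − 1)/2 = -15/19
  x_3 = -15/19;  a_3 = 1;  x_4 = (x_3 − 1)/2 = -17/19
Digits: (1, 1, 1, 1).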